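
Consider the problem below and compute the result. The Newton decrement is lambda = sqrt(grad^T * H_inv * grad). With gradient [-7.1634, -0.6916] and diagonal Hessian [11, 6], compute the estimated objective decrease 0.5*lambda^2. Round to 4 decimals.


Step 1: H is diagonal, so H^(-1) * g = [-0.6512, -0.1153].
Step 2: g^T H^(-1) g = sum_i g_i^2 / H_ii
  = (-7.1634)^2/11 + (-0.6916)^2/6
  = 4.6649 + 0.0797 = 4.7447
Step 3: Objective decrease = 0.5 * g^T H^(-1) g = 2.3723


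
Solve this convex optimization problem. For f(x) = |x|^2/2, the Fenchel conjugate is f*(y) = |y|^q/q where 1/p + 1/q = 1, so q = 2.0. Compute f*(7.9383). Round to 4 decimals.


The conjugate exponent q satisfies 1/p + 1/q = 1.
p = 2, so q = 2/(2 - 1) = 2.0
|y|^q = 7.9383^2.0 = 63.0166
f*(7.9383) = 63.0166 / 2.0 = 31.5083


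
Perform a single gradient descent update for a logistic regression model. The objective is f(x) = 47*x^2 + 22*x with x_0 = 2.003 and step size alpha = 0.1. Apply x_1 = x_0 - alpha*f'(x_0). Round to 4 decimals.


We compute the gradient at x_0 and apply the update.
f'(x) = 94*x + 22
f'(2.003) = 94*2.003 + 22 = 210.282
x_1 = 2.003 - 0.1*210.282 = -19.0252


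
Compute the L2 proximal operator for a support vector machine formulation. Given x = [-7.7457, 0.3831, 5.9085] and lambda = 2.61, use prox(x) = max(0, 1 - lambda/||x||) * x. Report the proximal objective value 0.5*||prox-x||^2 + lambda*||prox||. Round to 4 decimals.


Step 1: Compute ||x||.
||x|| = 9.7495
Step 2: Compute scaling factor.
scale = max(0, 1 - 2.61/9.7495) = 0.7323
Step 3: prox(x) = [-5.6721, 0.2805, 4.3268]
||prox(x)|| = 7.1395
Step 4: Proximal objective.
0.5*||prox-x||^2 = 3.4061
lambda*||prox|| = 18.6341
Total = 22.0402


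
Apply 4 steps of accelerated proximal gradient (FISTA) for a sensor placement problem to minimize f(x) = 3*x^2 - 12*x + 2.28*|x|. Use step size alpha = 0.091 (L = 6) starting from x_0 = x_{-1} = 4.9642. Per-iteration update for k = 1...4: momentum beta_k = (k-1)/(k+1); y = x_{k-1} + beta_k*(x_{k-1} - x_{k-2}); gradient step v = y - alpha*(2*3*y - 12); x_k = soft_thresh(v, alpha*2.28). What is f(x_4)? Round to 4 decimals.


FISTA on f(x) = 3*x^2 - 12*x + 2.28*|x|
L = 6, alpha = 0.091
Iteration 1: beta = 0.0, y = 4.9642 + 0.0*(4.9642 - 4.9642) = 4.9642
  grad(y) = 17.7852, v = y - alpha*grad = 3.3457
  prox(v) = soft_thresh(3.3457, 0.2075) = 3.1383
Iteration 2: beta = 0.3333, y = 3.1383 + 0.3333*(3.1383 - 4.9642) = 2.5296
  grad(y) = 3.1777, v = y - alpha*grad = 2.2404
  prox(v) = soft_thresh(2.2404, 0.2075) = 2.033
Iteration 3: beta = 0.5, y = 2.033 + 0.5*(2.033 - 3.1383) = 1.4803
  grad(y) = -3.1181, v = y - alpha*grad = 1.7641
  prox(v) = soft_thresh(1.7641, 0.2075) = 1.5566
Iteration 4: beta = 0.6, y = 1.5566 + 0.6*(1.5566 - 2.033) = 1.2708
  grad(y) = -4.3755, v = y - alpha*grad = 1.6689
  prox(v) = soft_thresh(1.6689, 0.2075) = 1.4614
f(x_4) = 3*1.4614^2 - 12*1.4614 + 2.28*|1.4614| = -7.7978


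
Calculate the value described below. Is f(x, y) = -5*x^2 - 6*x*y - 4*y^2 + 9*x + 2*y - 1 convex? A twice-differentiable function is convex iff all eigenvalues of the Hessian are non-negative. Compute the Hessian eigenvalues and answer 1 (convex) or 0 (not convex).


The Hessian of f(x,y) = -5*x^2 - 6*x*y - 4*y^2 + 9*x + 2*y - 1 is:
H = [[-10, -6], [-6, -8]]
Trace = -10 - 8 = -18
Determinant = -10*-8 - (-6)^2 = 44
Discriminant = (-18)^2 - 4*44 = 148.0
Eigenvalues: lambda_1 = -15.0828, lambda_2 = -2.9172
The function is not convex.

0


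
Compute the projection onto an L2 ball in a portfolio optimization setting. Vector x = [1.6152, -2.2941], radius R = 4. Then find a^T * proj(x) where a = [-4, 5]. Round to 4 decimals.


Step 1: Compute ||x|| (intermediates to 6 decimals).
||x|| = sqrt(1.6152^2 + (-2.2941)^2) = 2.805667
Step 2: Project.
Since ||x|| <= R, proj = x (no scaling needed).
proj(x) = [1.6152, -2.2941]
Step 3: Dot product.
a^T * proj(x) = -4*1.6152 + 5*(-2.2941) = -17.9313


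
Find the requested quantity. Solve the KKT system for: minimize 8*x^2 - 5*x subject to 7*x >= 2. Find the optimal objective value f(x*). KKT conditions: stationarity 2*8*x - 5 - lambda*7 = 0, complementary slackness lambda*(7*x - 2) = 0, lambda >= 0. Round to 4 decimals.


Step 1: Try lambda = 0 (constraint inactive).
Stationarity: 2*8*x - 5 = 0
x* = 5/(2*8) = 0.3125
Check constraint: 7*0.3125 = 2.1875 >= 2 -- satisfied.
Step 2: Compute optimal value.
f(x*) = 8*0.3125^2 - 5*0.3125 = -0.7813


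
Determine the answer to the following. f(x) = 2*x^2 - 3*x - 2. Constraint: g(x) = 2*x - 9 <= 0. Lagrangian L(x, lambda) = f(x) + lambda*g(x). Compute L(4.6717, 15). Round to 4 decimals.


Step 1: Evaluate f(x).
f(4.6717) = 2*4.6717^2 - 3*4.6717 - 2 = 27.6345
Step 2: Evaluate g(x).
g(4.6717) = 2*4.6717 - 9 = 0.3434
Step 3: Compute Lagrangian.
L = 27.6345 + 15*0.3434 = 32.7855


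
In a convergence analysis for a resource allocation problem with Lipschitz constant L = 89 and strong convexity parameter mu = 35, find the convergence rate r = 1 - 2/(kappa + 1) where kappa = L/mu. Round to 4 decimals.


Step 1: Compute the condition number.
kappa = L/mu = 89/35 = 2.5429
Step 2: Compute the convergence rate.
r = 1 - 2/(kappa + 1) = 1 - 2*mu/(L + mu) = (L - mu)/(L + mu) = 54/124 = 0.4355


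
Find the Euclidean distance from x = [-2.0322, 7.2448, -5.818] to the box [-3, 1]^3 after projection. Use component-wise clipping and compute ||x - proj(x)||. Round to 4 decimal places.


Project each component onto [-3, 1].
clip(-2.0322) = -2.0322, clip(7.2448) = 1.0, clip(-5.818) = -3.0
Projection = [-2.0322, 1.0, -3.0]
Squared diffs: [0.0, 38.9975, 7.9411]
Distance = sqrt(46.9386) = 6.8512


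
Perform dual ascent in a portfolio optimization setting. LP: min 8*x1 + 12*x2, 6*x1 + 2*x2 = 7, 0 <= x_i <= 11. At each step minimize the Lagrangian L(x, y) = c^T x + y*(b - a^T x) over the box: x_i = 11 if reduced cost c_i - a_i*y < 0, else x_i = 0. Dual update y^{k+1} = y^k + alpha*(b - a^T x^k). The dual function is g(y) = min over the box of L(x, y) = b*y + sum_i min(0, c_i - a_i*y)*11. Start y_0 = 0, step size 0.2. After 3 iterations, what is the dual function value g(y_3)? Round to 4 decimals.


Dual ascent for LP: min 8*x1 + 12*x2, 6*x1 + 2*x2 = 7, 0 <= x_i <= 11
Step 1: y^k = 0.0, reduced costs: (8.0, 12.0)
  x^k = (0.0, 0.0), subgradient = b - a^T x = 7.0
  y^{k+1} = 0.0 + 0.2*7.0 = 1.4
Step 2: y^k = 1.4, reduced costs: (-0.4, 9.2)
  x^k = (11.0, 0.0), subgradient = b - a^T x = -59.0
  y^{k+1} = 1.4 + 0.2*-59.0 = -10.4
Step 3: y^k = -10.4, reduced costs: (70.4, 32.8)
  x^k = (0.0, 0.0), subgradient = b - a^T x = 7.0
  y^{k+1} = -10.4 + 0.2*7.0 = -9.0
Dual objective at y_3 = -9.0: reduced costs (62.0, 30.0), box minimizer x = (0.0, 0.0)
g(y_3) = b*y + (c1 - a1*y)*x1 + (c2 - a2*y)*x2 = 7*(-9.0) + 62.0*0.0 + 30.0*0.0 = -63.0 + 0.0 + 0.0 = -63.0


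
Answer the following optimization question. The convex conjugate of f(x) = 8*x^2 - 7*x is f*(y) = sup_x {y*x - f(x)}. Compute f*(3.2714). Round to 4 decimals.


f*(y) = sup_x {y*x - a*x^2 - b*x} = sup_x {(y-b)*x - a*x^2}
FOC: (y - b) - 2a*x = 0 => x* = (y - b)/(2a)
x* = (3.2714 + 7)/(2*8) = 0.642
f*(3.2714) = (y-b)^2/(4a) = (3.2714 + 7)^2/(4*8)
= 105.5017/32 = 3.2969


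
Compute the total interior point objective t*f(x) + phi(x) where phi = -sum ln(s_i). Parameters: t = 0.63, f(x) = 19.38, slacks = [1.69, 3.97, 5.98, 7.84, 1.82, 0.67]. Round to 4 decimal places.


Step 1: Compute log-barrier.
ln values: [0.5247, 1.3788, 1.7884, 2.0592, 0.5988, -0.4005]
phi = -(0.5247 + 1.3788 + 1.7884 + 2.0592 + 0.5988 - 0.4005) = -5.9495
Step 2: Compute augmented objective.
t*f(x) = 0.63*19.38 = 12.2094
Total = 12.2094 - 5.9495 = 6.2599


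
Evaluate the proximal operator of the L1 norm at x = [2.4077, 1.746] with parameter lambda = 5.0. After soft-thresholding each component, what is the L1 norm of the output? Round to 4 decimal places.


Soft-thresholding with lambda = 5.0:
prox(2.4077) = sign(2.4077)*max(|2.4077| - 5.0, 0) = 0.0
prox(1.746) = sign(1.746)*max(|1.746| - 5.0, 0) = 0.0
prox(x) = [0.0, 0.0]
||prox(x)||_1 = 0.0 + 0.0 = 0.0


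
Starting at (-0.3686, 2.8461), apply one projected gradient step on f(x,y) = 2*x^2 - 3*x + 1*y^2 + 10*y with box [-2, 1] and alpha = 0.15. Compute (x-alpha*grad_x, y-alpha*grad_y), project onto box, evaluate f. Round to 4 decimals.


Step 1: Compute gradient at (-0.3686, 2.8461).
grad_x = 2*2*-0.3686 - 3 = -4.4744
grad_y = 2*1*2.8461 + 10 = 15.6922
Step 2: Gradient step.
x_raw = -0.3686 - 0.15*-4.4744 = 0.3026
y_raw = 2.8461 - 0.15*15.6922 = 0.4923
Step 3: Project onto [-2, 1].
x_proj = clip(0.3026) = 0.3026
y_proj = clip(0.4923) = 0.4923
Step 4: Evaluate f.
f(0.3026, 0.4923) = 4.4404


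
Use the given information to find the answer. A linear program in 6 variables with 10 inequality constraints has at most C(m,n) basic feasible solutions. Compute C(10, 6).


Each vertex corresponds to some choice of n active constraints out of m, so the number of vertices is at most C(m, n) = m! / (n!(m-n)!).
m = 10, n = 6
Numerator: 10 * 9 * 8 * 7 * 6 * 5
Denominator: 6! = 720
C(10, 6) = 210


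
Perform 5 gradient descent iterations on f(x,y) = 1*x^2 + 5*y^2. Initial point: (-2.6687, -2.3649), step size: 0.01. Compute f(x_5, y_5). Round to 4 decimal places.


Gradient descent on f(x,y) = 1*x^2 + 5*y^2.
Starting point: (-2.6687, -2.3649), alpha = 0.01
Step 1: grad_x = 2*1*-2.6687 = -5.3374, grad_y = 2*5*-2.3649 = -23.649
  x_1 = -2.6687 - 0.01*-5.3374 = -2.6153
  y_1 = -2.3649 - 0.01*-23.649 = -2.1284
Step 2: grad_x = 2*1*-2.6153 = -5.2307, grad_y = 2*5*-2.1284 = -21.2841
  x_2 = -2.6153 - 0.01*-5.2307 = -2.563
  y_2 = -2.1284 - 0.01*-21.2841 = -1.9156
Step 3: grad_x = 2*1*-2.563 = -5.126, grad_y = 2*5*-1.9156 = -19.1557
  x_3 = -2.563 - 0.01*-5.126 = -2.5118
  y_3 = -1.9156 - 0.01*-19.1557 = -1.724
Step 4: grad_x = 2*1*-2.5118 = -5.0235, grad_y = 2*5*-1.724 = -17.2401
  x_4 = -2.5118 - 0.01*-5.0235 = -2.4615
  y_4 = -1.724 - 0.01*-17.2401 = -1.5516
Step 5: grad_x = 2*1*-2.4615 = -4.923, grad_y = 2*5*-1.5516 = -15.5161
  x_5 = -2.4615 - 0.01*-4.923 = -2.4123
  y_5 = -1.5516 - 0.01*-15.5161 = -1.3964
f(-2.4123, -1.3964) = 1*(-2.4123)^2 + 5*(-1.3964)^2 = 15.5695


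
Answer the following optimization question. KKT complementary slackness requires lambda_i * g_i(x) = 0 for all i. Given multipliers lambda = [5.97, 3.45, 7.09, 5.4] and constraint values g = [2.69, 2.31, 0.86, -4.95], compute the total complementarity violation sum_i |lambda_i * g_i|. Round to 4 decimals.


KKT complementary slackness check:
lambda_1 * g_1 = 5.97 * 2.69 = 16.0593
lambda_2 * g_2 = 3.45 * 2.31 = 7.9695
lambda_3 * g_3 = 7.09 * 0.86 = 6.0974
lambda_4 * g_4 = 5.4 * -4.95 = -26.73
Total violation = 16.0593 + 7.9695 + 6.0974 + 26.73 = 56.8562


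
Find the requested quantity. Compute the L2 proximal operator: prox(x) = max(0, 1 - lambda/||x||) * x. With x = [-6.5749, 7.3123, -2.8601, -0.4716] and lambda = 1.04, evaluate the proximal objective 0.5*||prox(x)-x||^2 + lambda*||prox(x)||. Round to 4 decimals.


Step 1: Compute ||x||.
||x|| = 10.2519
Step 2: Compute scaling factor.
scale = max(0, 1 - 1.04/10.2519) = 0.8986
Step 3: prox(x) = [-5.9079, 6.5705, -2.57, -0.4238]
||prox(x)|| = 9.2119
Step 4: Proximal objective.
0.5*||prox-x||^2 = 0.5408
lambda*||prox|| = 9.5804
Total = 10.1212


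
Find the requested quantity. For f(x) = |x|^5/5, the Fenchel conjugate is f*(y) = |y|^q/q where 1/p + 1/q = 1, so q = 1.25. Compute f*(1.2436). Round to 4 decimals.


The conjugate exponent q satisfies 1/p + 1/q = 1.
p = 5, so q = 5/(5 - 1) = 1.25
|y|^q = 1.2436^1.25 = 1.3133
f*(1.2436) = 1.3133 / 1.25 = 1.0506


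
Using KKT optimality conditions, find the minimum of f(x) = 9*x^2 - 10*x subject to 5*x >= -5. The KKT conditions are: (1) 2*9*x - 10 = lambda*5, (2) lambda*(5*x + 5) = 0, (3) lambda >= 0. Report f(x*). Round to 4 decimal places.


Step 1: Try lambda = 0 (constraint inactive).
Stationarity: 2*9*x - 10 = 0
x* = 10/(2*9) = 5/9 = 0.5556 (rounded; the exact value 5/9 is used below)
Check constraint: 5*0.5556 = 2.778 >= -5 -- satisfied.
Step 2: Compute optimal value.
f(x*) = 9*(5/9)^2 - 10*(5/9) = -2.7778


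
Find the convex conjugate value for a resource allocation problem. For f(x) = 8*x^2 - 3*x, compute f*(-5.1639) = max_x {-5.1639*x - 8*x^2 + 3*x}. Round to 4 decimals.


f*(y) = sup_x {y*x - a*x^2 - b*x} = sup_x {(y-b)*x - a*x^2}
FOC: (y - b) - 2a*x = 0 => x* = (y - b)/(2a)
x* = (-5.1639 + 3)/(2*8) = -0.1352
f*(-5.1639) = (y-b)^2/(4a) = (-5.1639 + 3)^2/(4*8)
= 4.6825/32 = 0.1463


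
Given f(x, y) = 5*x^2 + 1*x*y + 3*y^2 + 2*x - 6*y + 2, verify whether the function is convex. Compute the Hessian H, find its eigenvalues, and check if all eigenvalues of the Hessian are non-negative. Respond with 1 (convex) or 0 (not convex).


The Hessian of f(x,y) = 5*x^2 + 1*x*y + 3*y^2 + 2*x - 6*y + 2 is:
H = [[10, 1], [1, 6]]
Trace = 10 + 6 = 16
Determinant = 10*6 - (1)^2 = 59
Discriminant = (16)^2 - 4*59 = 20.0
Eigenvalues: lambda_1 = 5.7639, lambda_2 = 10.2361
The function is convex.

1


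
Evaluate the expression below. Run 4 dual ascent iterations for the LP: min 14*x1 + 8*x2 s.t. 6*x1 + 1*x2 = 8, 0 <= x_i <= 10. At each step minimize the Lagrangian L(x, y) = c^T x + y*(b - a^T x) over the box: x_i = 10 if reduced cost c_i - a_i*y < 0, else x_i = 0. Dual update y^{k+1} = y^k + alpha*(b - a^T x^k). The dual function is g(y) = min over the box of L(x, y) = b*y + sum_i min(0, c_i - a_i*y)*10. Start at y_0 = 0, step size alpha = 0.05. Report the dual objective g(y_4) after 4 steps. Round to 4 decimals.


Dual ascent for LP: min 14*x1 + 8*x2, 6*x1 + 1*x2 = 8, 0 <= x_i <= 10
Step 1: y^k = 0.0, reduced costs: (14.0, 8.0)
  x^k = (0.0, 0.0), subgradient = b - a^T x = 8.0
  y^{k+1} = 0.0 + 0.05*8.0 = 0.4
Step 2: y^k = 0.4, reduced costs: (11.6, 7.6)
  x^k = (0.0, 0.0), subgradient = b - a^T x = 8.0
  y^{k+1} = 0.4 + 0.05*8.0 = 0.8
Step 3: y^k = 0.8, reduced costs: (9.2, 7.2)
  x^k = (0.0, 0.0), subgradient = b - a^T x = 8.0
  y^{k+1} = 0.8 + 0.05*8.0 = 1.2
Step 4: y^k = 1.2, reduced costs: (6.8, 6.8)
  x^k = (0.0, 0.0), subgradient = b - a^T x = 8.0
  y^{k+1} = 1.2 + 0.05*8.0 = 1.6
Dual objective at y_4 = 1.6: reduced costs (4.4, 6.4), box minimizer x = (0.0, 0.0)
g(y_4) = b*y + (c1 - a1*y)*x1 + (c2 - a2*y)*x2 = 8*1.6 + 4.4*0.0 + 6.4*0.0 = 12.8 + 0.0 + 0.0 = 12.8


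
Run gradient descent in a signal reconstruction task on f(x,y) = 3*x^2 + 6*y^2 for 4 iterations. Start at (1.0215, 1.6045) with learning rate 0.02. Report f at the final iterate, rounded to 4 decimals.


Gradient descent on f(x,y) = 3*x^2 + 6*y^2.
Starting point: (1.0215, 1.6045), alpha = 0.02
Step 1: grad_x = 2*3*1.0215 = 6.129, grad_y = 2*6*1.6045 = 19.254
  x_1 = 1.0215 - 0.02*6.129 = 0.8989
  y_1 = 1.6045 - 0.02*19.254 = 1.2194
Step 2: grad_x = 2*3*0.8989 = 5.3935, grad_y = 2*6*1.2194 = 14.633
  x_2 = 0.8989 - 0.02*5.3935 = 0.791
  y_2 = 1.2194 - 0.02*14.633 = 0.9268
Step 3: grad_x = 2*3*0.791 = 4.7463, grad_y = 2*6*0.9268 = 11.1211
  x_3 = 0.791 - 0.02*4.7463 = 0.6961
  y_3 = 0.9268 - 0.02*11.1211 = 0.7043
Step 4: grad_x = 2*3*0.6961 = 4.1767, grad_y = 2*6*0.7043 = 8.452
  x_4 = 0.6961 - 0.02*4.1767 = 0.6126
  y_4 = 0.7043 - 0.02*8.452 = 0.5353
f(0.6126, 0.5353) = 3*0.6126^2 + 6*0.5353^2 = 2.845


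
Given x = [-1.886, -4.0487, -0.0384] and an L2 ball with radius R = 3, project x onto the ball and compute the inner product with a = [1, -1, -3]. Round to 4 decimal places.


Step 1: Compute ||x|| (intermediates to 6 decimals).
||x|| = sqrt((-1.886)^2 + (-4.0487)^2 + (-0.0384)^2) = 4.466592
Step 2: Project.
Since ||x|| > R, scale = R/||x|| = 3/4.466592 = 0.671653, proj(x) = scale * x
proj(x) = [-1.266738, -2.719322, -0.025791]
Step 3: Dot product.
a^T * proj(x) = 1*(-1.266738) - 1*(-2.719322) - 3*(-0.025791) = 1.53


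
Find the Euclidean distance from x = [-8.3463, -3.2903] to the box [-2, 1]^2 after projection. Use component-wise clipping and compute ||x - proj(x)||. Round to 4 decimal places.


Project each component onto [-2, 1].
clip(-8.3463) = -2.0, clip(-3.2903) = -2.0
Projection = [-2.0, -2.0]
Squared diffs: [40.2755, 1.6649]
Distance = sqrt(41.9404) = 6.4761


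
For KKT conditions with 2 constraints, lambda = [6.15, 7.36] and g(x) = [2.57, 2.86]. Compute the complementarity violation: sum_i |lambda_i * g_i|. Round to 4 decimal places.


KKT complementary slackness check:
lambda_1 * g_1 = 6.15 * 2.57 = 15.8055
lambda_2 * g_2 = 7.36 * 2.86 = 21.0496
Total violation = 15.8055 + 21.0496 = 36.8551


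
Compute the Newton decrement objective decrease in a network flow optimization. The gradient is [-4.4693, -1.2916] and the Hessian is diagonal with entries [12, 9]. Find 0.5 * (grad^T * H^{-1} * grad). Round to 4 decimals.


Step 1: H is diagonal, so H^(-1) * g = [-0.3724, -0.1435].
Step 2: g^T H^(-1) g = sum_i g_i^2 / H_ii
  = (-4.4693)^2/12 + (-1.2916)^2/9
  = 1.6646 + 0.1854 = 1.8499
Step 3: Objective decrease = 0.5 * g^T H^(-1) g = 0.925


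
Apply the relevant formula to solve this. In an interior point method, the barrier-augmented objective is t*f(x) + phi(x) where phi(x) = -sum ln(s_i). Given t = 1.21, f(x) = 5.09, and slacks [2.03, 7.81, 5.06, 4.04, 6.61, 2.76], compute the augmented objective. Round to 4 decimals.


Step 1: Compute log-barrier.
ln values: [0.708, 2.0554, 1.6214, 1.3962, 1.8886, 1.0152]
phi = -(0.708 + 2.0554 + 1.6214 + 1.3962 + 1.8886 + 1.0152) = -8.6849
Step 2: Compute augmented objective.
t*f(x) = 1.21*5.09 = 6.1589
Total = 6.1589 - 8.6849 = -2.526


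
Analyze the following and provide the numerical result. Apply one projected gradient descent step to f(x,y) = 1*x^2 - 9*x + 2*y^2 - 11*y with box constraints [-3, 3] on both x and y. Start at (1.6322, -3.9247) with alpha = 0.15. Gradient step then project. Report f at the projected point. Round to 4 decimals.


Step 1: Compute gradient at (1.6322, -3.9247).
grad_x = 2*1*1.6322 - 9 = -5.7356
grad_y = 2*2*-3.9247 - 11 = -26.6988
Step 2: Gradient step.
x_raw = 1.6322 - 0.15*-5.7356 = 2.4925
y_raw = -3.9247 - 0.15*-26.6988 = 0.0801
Step 3: Project onto [-3, 3].
x_proj = clip(2.4925) = 2.4925
y_proj = clip(0.0801) = 0.0801
Step 4: Evaluate f.
f(2.4925, 0.0801) = -17.0886


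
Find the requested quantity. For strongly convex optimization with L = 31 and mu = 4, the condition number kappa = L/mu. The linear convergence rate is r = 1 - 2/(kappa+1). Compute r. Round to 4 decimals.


Step 1: Compute the condition number.
kappa = L/mu = 31/4 = 7.75
Step 2: Compute the convergence rate.
r = 1 - 2/(kappa + 1) = 1 - 2*mu/(L + mu) = (L - mu)/(L + mu) = 27/35 = 0.7714


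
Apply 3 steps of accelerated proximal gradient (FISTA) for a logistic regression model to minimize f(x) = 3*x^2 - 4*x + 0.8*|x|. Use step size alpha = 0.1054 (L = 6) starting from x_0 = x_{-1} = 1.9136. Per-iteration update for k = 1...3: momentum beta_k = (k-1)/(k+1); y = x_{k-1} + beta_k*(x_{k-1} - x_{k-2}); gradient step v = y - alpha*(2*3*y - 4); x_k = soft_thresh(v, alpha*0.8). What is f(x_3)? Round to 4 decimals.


FISTA on f(x) = 3*x^2 - 4*x + 0.8*|x|
L = 6, alpha = 0.1054
Iteration 1: beta = 0.0, y = 1.9136 + 0.0*(1.9136 - 1.9136) = 1.9136
  grad(y) = 7.4816, v = y - alpha*grad = 1.125
  prox(v) = soft_thresh(1.125, 0.0843) = 1.0407
Iteration 2: beta = 0.3333, y = 1.0407 + 0.3333*(1.0407 - 1.9136) = 0.7498
  grad(y) = 0.4986, v = y - alpha*grad = 0.6972
  prox(v) = soft_thresh(0.6972, 0.0843) = 0.6129
Iteration 3: beta = 0.5, y = 0.6129 + 0.5*(0.6129 - 1.0407) = 0.399
  grad(y) = -1.6061, v = y - alpha*grad = 0.5683
  prox(v) = soft_thresh(0.5683, 0.0843) = 0.4839
f(x_3) = 3*0.4839^2 - 4*0.4839 + 0.8*|0.4839| = -0.846


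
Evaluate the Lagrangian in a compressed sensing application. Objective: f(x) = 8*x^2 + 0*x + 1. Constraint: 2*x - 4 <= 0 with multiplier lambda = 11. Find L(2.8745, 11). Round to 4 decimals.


Step 1: Evaluate f(x).
f(2.8745) = 8*2.8745^2 + 0*2.8745 + 1 = 67.102
Step 2: Evaluate g(x).
g(2.8745) = 2*2.8745 - 4 = 1.749
Step 3: Compute Lagrangian.
L = 67.102 + 11*1.749 = 86.341


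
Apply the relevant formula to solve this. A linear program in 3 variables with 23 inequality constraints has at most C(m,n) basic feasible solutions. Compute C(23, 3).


Each vertex corresponds to some choice of n active constraints out of m, so the number of vertices is at most C(m, n) = m! / (n!(m-n)!).
m = 23, n = 3
Numerator: 23 * 22 * 21
Denominator: 3! = 6
C(23, 3) = 1771


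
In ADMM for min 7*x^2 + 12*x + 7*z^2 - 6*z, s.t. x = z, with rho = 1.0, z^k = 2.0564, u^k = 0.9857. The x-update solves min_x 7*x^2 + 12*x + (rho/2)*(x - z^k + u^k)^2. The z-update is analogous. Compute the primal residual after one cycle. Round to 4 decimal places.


ADMM iteration with rho = 1.0, z^k = 2.0564, u^k = 0.9857
Step 1: x-update.
Minimize 7*x^2 + 12*x + (1.0/2)*(x - 2.0564 + 0.9857)^2
FOC: (2*7 + 1.0)*x = -12 + 1.0*(2.0564 - 0.9857)
x^{k+1} = -0.7286
Step 2: z-update.
Minimize 7*z^2 - 6*z + (1.0/2)*(-0.7286 - z + 0.9857)^2
FOC: (2*7 + 1.0)*z = 6 + 1.0*(-0.7286 + 0.9857)
z^{k+1} = 0.4171
Step 3: u-update.
u^{k+1} = 0.9857 - 0.7286 - 0.4171 = -0.1601
Step 4: Primal residual = |-0.7286 - 0.4171| = 1.1458


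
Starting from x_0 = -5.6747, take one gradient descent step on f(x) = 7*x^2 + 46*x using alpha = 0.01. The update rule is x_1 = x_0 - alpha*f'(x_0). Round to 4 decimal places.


We compute the gradient at x_0 and apply the update.
f'(x) = 14*x + 46
f'(-5.6747) = 14*-5.6747 + 46 = -33.4458
x_1 = -5.6747 - 0.01*-33.4458 = -5.3402


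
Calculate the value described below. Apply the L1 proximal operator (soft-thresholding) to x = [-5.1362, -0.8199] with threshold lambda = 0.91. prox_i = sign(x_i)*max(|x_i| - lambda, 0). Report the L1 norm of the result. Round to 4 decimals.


Soft-thresholding with lambda = 0.91:
prox(-5.1362) = sign(-5.1362)*max(|-5.1362| - 0.91, 0) = -4.2262
prox(-0.8199) = sign(-0.8199)*max(|-0.8199| - 0.91, 0) = 0.0
prox(x) = [-4.2262, 0.0]
||prox(x)||_1 = 4.2262 + 0.0 = 4.2262


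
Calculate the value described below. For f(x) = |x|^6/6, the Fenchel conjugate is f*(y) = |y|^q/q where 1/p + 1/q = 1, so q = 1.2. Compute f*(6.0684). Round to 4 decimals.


The conjugate exponent q satisfies 1/p + 1/q = 1.
p = 6, so q = 6/(6 - 1) = 1.2
|y|^q = 6.0684^1.2 = 8.7034
f*(6.0684) = 8.7034 / 1.2 = 7.2528


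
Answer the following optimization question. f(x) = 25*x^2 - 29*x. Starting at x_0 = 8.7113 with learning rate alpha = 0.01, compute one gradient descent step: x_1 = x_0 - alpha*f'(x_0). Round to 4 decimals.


We compute the gradient at x_0 and apply the update.
f'(x) = 50*x - 29
f'(8.7113) = 50*8.7113 - 29 = 406.565
x_1 = 8.7113 - 0.01*406.565 = 4.6457


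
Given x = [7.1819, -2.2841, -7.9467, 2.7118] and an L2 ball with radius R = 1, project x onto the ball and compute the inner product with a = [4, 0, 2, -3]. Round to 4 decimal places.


Step 1: Compute ||x|| (intermediates to 6 decimals).
||x|| = sqrt(7.1819^2 + (-2.2841)^2 + (-7.9467)^2 + 2.7118^2) = 11.282761
Step 2: Project.
Since ||x|| > R, scale = R/||x|| = 1/11.282761 = 0.088631, proj(x) = scale * x
proj(x) = [0.636539, -0.202442, -0.704324, 0.24035]
Step 3: Dot product.
a^T * proj(x) = 4*0.636539 + 0*(-0.202442) + 2*(-0.704324) - 3*0.24035 = 0.4165


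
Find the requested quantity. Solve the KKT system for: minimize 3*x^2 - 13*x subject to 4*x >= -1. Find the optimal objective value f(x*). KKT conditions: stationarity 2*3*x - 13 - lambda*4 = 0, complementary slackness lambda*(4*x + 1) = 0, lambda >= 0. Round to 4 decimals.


Step 1: Try lambda = 0 (constraint inactive).
Stationarity: 2*3*x - 13 = 0
x* = 13/(2*3) = 13/6 = 2.1667 (rounded; the exact value 13/6 is used below)
Check constraint: 4*2.1667 = 8.6668 >= -1 -- satisfied.
Step 2: Compute optimal value.
f(x*) = 3*(13/6)^2 - 13*(13/6) = -14.0833


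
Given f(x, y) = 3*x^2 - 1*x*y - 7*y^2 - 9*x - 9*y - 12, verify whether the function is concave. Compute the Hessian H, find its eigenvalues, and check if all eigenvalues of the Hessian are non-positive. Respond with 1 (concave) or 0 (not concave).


The Hessian of f(x,y) = 3*x^2 - 1*x*y - 7*y^2 - 9*x - 9*y - 12 is:
H = [[6, -1], [-1, -14]]
Trace = 6 - 14 = -8
Determinant = 6*-14 - (-1)^2 = -85
Discriminant = (-8)^2 - 4*-85 = 404.0
Eigenvalues: lambda_1 = -14.0499, lambda_2 = 6.0499
The function is not concave.

0


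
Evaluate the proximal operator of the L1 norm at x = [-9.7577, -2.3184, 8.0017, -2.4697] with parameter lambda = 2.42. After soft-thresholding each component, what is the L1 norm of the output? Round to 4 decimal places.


Soft-thresholding with lambda = 2.42:
prox(-9.7577) = sign(-9.7577)*max(|-9.7577| - 2.42, 0) = -7.3377
prox(-2.3184) = sign(-2.3184)*max(|-2.3184| - 2.42, 0) = 0.0
prox(8.0017) = sign(8.0017)*max(|8.0017| - 2.42, 0) = 5.5817
prox(-2.4697) = sign(-2.4697)*max(|-2.4697| - 2.42, 0) = -0.0497
prox(x) = [-7.3377, 0.0, 5.5817, -0.0497]
||prox(x)||_1 = 7.3377 + 0.0 + 5.5817 + 0.0497 = 12.9691


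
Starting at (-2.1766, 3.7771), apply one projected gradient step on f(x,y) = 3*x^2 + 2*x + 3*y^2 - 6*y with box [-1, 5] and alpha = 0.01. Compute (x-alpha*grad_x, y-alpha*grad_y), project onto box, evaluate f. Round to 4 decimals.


Step 1: Compute gradient at (-2.1766, 3.7771).
grad_x = 2*3*-2.1766 + 2 = -11.0596
grad_y = 2*3*3.7771 - 6 = 16.6626
Step 2: Gradient step.
x_raw = -2.1766 - 0.01*-11.0596 = -2.066
y_raw = 3.7771 - 0.01*16.6626 = 3.6105
Step 3: Project onto [-1, 5].
x_proj = clip(-2.066) = -1.0
y_proj = clip(3.6105) = 3.6105
Step 4: Evaluate f.
f(-1.0, 3.6105) = 18.4437


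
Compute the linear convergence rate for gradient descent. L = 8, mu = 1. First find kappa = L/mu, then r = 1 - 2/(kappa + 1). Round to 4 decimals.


Step 1: Compute the condition number.
kappa = L/mu = 8/1 = 8.0
Step 2: Compute the convergence rate.
r = 1 - 2/(kappa + 1) = 1 - 2*mu/(L + mu) = (L - mu)/(L + mu) = 7/9 = 0.7778


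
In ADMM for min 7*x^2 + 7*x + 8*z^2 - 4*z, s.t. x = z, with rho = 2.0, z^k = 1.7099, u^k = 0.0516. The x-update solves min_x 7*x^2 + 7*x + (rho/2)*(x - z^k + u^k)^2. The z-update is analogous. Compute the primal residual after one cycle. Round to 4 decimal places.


ADMM iteration with rho = 2.0, z^k = 1.7099, u^k = 0.0516
Step 1: x-update.
Minimize 7*x^2 + 7*x + (2.0/2)*(x - 1.7099 + 0.0516)^2
FOC: (2*7 + 2.0)*x = -7 + 2.0*(1.7099 - 0.0516)
x^{k+1} = -0.2302
Step 2: z-update.
Minimize 8*z^2 - 4*z + (2.0/2)*(-0.2302 - z + 0.0516)^2
FOC: (2*8 + 2.0)*z = 4 + 2.0*(-0.2302 + 0.0516)
z^{k+1} = 0.2024
Step 3: u-update.
u^{k+1} = 0.0516 - 0.2302 - 0.2024 = -0.381
Step 4: Primal residual = |-0.2302 - 0.2024| = 0.4326


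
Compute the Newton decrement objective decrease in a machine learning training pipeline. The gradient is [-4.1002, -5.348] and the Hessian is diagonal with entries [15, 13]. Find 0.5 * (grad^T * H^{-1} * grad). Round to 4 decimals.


Step 1: H is diagonal, so H^(-1) * g = [-0.2733, -0.4114].
Step 2: g^T H^(-1) g = sum_i g_i^2 / H_ii
  = (-4.1002)^2/15 + (-5.348)^2/13
  = 1.1208 + 2.2001 = 3.3209
Step 3: Objective decrease = 0.5 * g^T H^(-1) g = 1.6604


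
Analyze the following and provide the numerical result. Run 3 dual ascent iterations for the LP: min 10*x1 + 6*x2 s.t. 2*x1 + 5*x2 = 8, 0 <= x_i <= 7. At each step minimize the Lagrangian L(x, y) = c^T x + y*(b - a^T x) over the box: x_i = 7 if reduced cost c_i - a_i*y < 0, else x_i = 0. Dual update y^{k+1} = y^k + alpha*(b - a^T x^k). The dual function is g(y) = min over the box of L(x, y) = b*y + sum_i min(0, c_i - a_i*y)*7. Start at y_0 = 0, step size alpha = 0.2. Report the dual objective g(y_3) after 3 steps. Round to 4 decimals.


Dual ascent for LP: min 10*x1 + 6*x2, 2*x1 + 5*x2 = 8, 0 <= x_i <= 7
Step 1: y^k = 0.0, reduced costs: (10.0, 6.0)
  x^k = (0.0, 0.0), subgradient = b - a^T x = 8.0
  y^{k+1} = 0.0 + 0.2*8.0 = 1.6
Step 2: y^k = 1.6, reduced costs: (6.8, -2.0)
  x^k = (0.0, 7.0), subgradient = b - a^T x = -27.0
  y^{k+1} = 1.6 + 0.2*-27.0 = -3.8
Step 3: y^k = -3.8, reduced costs: (17.6, 25.0)
  x^k = (0.0, 0.0), subgradient = b - a^T x = 8.0
  y^{k+1} = -3.8 + 0.2*8.0 = -2.2
Dual objective at y_3 = -2.2: reduced costs (14.4, 17.0), box minimizer x = (0.0, 0.0)
g(y_3) = b*y + (c1 - a1*y)*x1 + (c2 - a2*y)*x2 = 8*(-2.2) + 14.4*0.0 + 17.0*0.0 = -17.6 + 0.0 + 0.0 = -17.6


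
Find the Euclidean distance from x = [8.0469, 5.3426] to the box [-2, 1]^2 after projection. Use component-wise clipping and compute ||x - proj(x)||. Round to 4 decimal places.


Project each component onto [-2, 1].
clip(8.0469) = 1.0, clip(5.3426) = 1.0
Projection = [1.0, 1.0]
Squared diffs: [49.6588, 18.8582]
Distance = sqrt(68.517) = 8.2775


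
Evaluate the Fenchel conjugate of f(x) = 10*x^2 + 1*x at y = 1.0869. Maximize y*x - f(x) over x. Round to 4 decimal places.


f*(y) = sup_x {y*x - a*x^2 - b*x} = sup_x {(y-b)*x - a*x^2}
FOC: (y - b) - 2a*x = 0 => x* = (y - b)/(2a)
x* = (1.0869 - 1)/(2*10) = 0.0043
f*(1.0869) = (y-b)^2/(4a) = (1.0869 - 1)^2/(4*10)
= 0.0076/40 = 0.0002


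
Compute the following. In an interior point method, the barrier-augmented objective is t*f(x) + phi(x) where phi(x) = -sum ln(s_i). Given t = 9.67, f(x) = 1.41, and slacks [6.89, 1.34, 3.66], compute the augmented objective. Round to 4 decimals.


Step 1: Compute log-barrier.
ln values: [1.9301, 0.2927, 1.2975]
phi = -(1.9301 + 0.2927 + 1.2975) = -3.5202
Step 2: Compute augmented objective.
t*f(x) = 9.67*1.41 = 13.6347
Total = 13.6347 - 3.5202 = 10.1145


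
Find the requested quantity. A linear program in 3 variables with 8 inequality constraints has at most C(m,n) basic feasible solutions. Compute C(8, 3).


Each vertex corresponds to some choice of n active constraints out of m, so the number of vertices is at most C(m, n) = m! / (n!(m-n)!).
m = 8, n = 3
Numerator: 8 * 7 * 6
Denominator: 3! = 6
C(8, 3) = 56


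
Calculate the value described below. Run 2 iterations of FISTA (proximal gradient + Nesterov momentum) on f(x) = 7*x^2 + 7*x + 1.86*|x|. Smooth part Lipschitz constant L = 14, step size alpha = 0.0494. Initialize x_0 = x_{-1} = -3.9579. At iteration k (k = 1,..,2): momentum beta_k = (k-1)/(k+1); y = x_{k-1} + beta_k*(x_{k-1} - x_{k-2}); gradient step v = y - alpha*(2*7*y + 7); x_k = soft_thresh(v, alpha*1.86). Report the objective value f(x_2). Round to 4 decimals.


FISTA on f(x) = 7*x^2 + 7*x + 1.86*|x|
L = 14, alpha = 0.0494
Iteration 1: beta = 0.0, y = -3.9579 + 0.0*(-3.9579 + 3.9579) = -3.9579
  grad(y) = -48.4106, v = y - alpha*grad = -1.5664
  prox(v) = soft_thresh(-1.5664, 0.0919) = -1.4745
Iteration 2: beta = 0.3333, y = -1.4745 + 0.3333*(-1.4745 + 3.9579) = -0.6467
  grad(y) = -2.0544, v = y - alpha*grad = -0.5453
  prox(v) = soft_thresh(-0.5453, 0.0919) = -0.4534
f(x_2) = 7*(-0.4534)^2 + 7*(-0.4534) + 1.86*|-0.4534| = -0.8915


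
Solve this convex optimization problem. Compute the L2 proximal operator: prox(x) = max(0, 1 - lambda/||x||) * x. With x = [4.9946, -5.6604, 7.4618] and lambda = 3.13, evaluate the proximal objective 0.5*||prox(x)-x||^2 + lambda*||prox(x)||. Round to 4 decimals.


Step 1: Compute ||x||.
||x|| = 10.6144
Step 2: Compute scaling factor.
scale = max(0, 1 - 3.13/10.6144) = 0.7051
Step 3: prox(x) = [3.5218, -3.9912, 5.2614]
||prox(x)|| = 7.4844
Step 4: Proximal objective.
0.5*||prox-x||^2 = 4.8985
lambda*||prox|| = 23.4262
Total = 28.3245


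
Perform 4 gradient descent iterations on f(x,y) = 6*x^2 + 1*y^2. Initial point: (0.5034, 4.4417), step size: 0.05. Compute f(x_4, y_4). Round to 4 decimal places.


Gradient descent on f(x,y) = 6*x^2 + 1*y^2.
Starting point: (0.5034, 4.4417), alpha = 0.05
Step 1: grad_x = 2*6*0.5034 = 6.0408, grad_y = 2*1*4.4417 = 8.8834
  x_1 = 0.5034 - 0.05*6.0408 = 0.2014
  y_1 = 4.4417 - 0.05*8.8834 = 3.9975
Step 2: grad_x = 2*6*0.2014 = 2.4163, grad_y = 2*1*3.9975 = 7.9951
  x_2 = 0.2014 - 0.05*2.4163 = 0.0805
  y_2 = 3.9975 - 0.05*7.9951 = 3.5978
Step 3: grad_x = 2*6*0.0805 = 0.9665, grad_y = 2*1*3.5978 = 7.1956
  x_3 = 0.0805 - 0.05*0.9665 = 0.0322
  y_3 = 3.5978 - 0.05*7.1956 = 3.238
Step 4: grad_x = 2*6*0.0322 = 0.3866, grad_y = 2*1*3.238 = 6.476
  x_4 = 0.0322 - 0.05*0.3866 = 0.0129
  y_4 = 3.238 - 0.05*6.476 = 2.9142
f(0.0129, 2.9142) = 6*0.0129^2 + 1*2.9142^2 = 8.4936


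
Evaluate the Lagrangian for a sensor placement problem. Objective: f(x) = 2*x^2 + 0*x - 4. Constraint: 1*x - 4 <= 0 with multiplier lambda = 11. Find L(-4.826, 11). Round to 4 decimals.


Step 1: Evaluate f(x).
f(-4.826) = 2*(-4.826)^2 + 0*(-4.826) - 4 = 42.5806
Step 2: Evaluate g(x).
g(-4.826) = 1*-4.826 - 4 = -8.826
Step 3: Compute Lagrangian.
L = 42.5806 + 11*-8.826 = -54.5054


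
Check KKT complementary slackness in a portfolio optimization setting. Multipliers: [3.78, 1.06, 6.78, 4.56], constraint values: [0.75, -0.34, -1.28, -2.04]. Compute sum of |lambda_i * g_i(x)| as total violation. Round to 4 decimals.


KKT complementary slackness check:
lambda_1 * g_1 = 3.78 * 0.75 = 2.835
lambda_2 * g_2 = 1.06 * -0.34 = -0.3604
lambda_3 * g_3 = 6.78 * -1.28 = -8.6784
lambda_4 * g_4 = 4.56 * -2.04 = -9.3024
Total violation = 2.835 + 0.3604 + 8.6784 + 9.3024 = 21.1762


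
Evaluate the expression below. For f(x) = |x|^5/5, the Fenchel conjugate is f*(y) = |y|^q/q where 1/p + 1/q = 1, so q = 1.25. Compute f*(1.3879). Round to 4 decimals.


The conjugate exponent q satisfies 1/p + 1/q = 1.
p = 5, so q = 5/(5 - 1) = 1.25
|y|^q = 1.3879^1.25 = 1.5064
f*(1.3879) = 1.5064 / 1.25 = 1.2051


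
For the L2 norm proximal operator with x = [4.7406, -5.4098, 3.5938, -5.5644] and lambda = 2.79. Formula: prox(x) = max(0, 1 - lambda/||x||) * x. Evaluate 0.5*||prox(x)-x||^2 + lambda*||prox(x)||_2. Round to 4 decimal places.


Step 1: Compute ||x||.
||x|| = 9.7784
Step 2: Compute scaling factor.
scale = max(0, 1 - 2.79/9.7784) = 0.7147
Step 3: prox(x) = [3.388, -3.8663, 2.5684, -3.9768]
||prox(x)|| = 6.9884
Step 4: Proximal objective.
0.5*||prox-x||^2 = 3.8921
lambda*||prox|| = 19.4976
Total = 23.3897


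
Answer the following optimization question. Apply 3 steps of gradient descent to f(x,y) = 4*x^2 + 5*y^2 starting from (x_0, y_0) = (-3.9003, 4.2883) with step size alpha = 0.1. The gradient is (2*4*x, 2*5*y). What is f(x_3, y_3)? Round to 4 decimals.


Gradient descent on f(x,y) = 4*x^2 + 5*y^2.
Starting point: (-3.9003, 4.2883), alpha = 0.1
Step 1: grad_x = 2*4*-3.9003 = -31.2024, grad_y = 2*5*4.2883 = 42.883
  x_1 = -3.9003 - 0.1*-31.2024 = -0.7801
  y_1 = 4.2883 - 0.1*42.883 = 0.0
Step 2: grad_x = 2*4*-0.7801 = -6.2405, grad_y = 2*5*0.0 = 0.0
  x_2 = -0.7801 - 0.1*-6.2405 = -0.156
  y_2 = 0.0 - 0.1*0.0 = 0.0
Step 3: grad_x = 2*4*-0.156 = -1.2481, grad_y = 2*5*0.0 = 0.0
  x_3 = -0.156 - 0.1*-1.2481 = -0.0312
  y_3 = 0.0 - 0.1*0.0 = 0.0
f(-0.0312, 0.0) = 4*(-0.0312)^2 + 5*0.0^2 = 0.0039


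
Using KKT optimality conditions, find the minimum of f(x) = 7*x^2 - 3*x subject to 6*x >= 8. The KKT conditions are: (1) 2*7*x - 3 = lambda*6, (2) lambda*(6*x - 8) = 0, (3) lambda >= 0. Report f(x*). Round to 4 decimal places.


Step 1: Try lambda = 0 (constraint inactive).
x_unc = 3/(2*7) = 0.2143
Check: 6*0.2143 = 1.2858 < 8 -- violated!
Step 2: Constraint must be active: 6*x = 8
x* = 8/6 = 4/3 = 1.3333 (rounded; the exact value 4/3 is used below)
lambda = (2*7*(4/3) - 3)/6 = 2.6111
Step 3: Compute optimal value.
f(x*) = 7*(4/3)^2 - 3*(4/3) = 8.4444


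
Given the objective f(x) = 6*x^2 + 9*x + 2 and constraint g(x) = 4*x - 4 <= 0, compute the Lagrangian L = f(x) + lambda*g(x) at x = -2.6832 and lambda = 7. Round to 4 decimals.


Step 1: Evaluate f(x).
f(-2.6832) = 6*(-2.6832)^2 + 9*(-2.6832) + 2 = 21.0486
Step 2: Evaluate g(x).
g(-2.6832) = 4*-2.6832 - 4 = -14.7328
Step 3: Compute Lagrangian.
L = 21.0486 + 7*-14.7328 = -82.081


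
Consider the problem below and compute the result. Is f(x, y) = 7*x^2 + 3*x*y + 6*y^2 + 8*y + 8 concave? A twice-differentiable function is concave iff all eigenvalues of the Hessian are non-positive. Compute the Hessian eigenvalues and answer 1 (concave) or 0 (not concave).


The Hessian of f(x,y) = 7*x^2 + 3*x*y + 6*y^2 + 8*y + 8 is:
H = [[14, 3], [3, 12]]
Trace = 14 + 12 = 26
Determinant = 14*12 - (3)^2 = 159
Discriminant = (26)^2 - 4*159 = 40.0
Eigenvalues: lambda_1 = 9.8377, lambda_2 = 16.1623
The function is not concave.

0


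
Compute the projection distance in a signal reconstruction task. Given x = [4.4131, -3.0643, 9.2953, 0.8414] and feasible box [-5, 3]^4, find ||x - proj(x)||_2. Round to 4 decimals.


Project each component onto [-5, 3].
clip(4.4131) = 3.0, clip(-3.0643) = -3.0643, clip(9.2953) = 3.0, clip(0.8414) = 0.8414
Projection = [3.0, -3.0643, 3.0, 0.8414]
Squared diffs: [1.9969, 0.0, 39.6308, 0.0]
Distance = sqrt(41.6277) = 6.4519


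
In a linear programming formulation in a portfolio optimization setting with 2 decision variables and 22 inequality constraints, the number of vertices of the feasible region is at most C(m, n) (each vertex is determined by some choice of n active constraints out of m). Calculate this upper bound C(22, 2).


Each vertex corresponds to some choice of n active constraints out of m, so the number of vertices is at most C(m, n) = m! / (n!(m-n)!).
m = 22, n = 2
Numerator: 22 * 21
Denominator: 2! = 2
C(22, 2) = 231


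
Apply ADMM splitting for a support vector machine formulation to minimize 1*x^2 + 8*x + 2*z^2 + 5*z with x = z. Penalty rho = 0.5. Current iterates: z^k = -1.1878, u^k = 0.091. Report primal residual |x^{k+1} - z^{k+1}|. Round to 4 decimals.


ADMM iteration with rho = 0.5, z^k = -1.1878, u^k = 0.091
Step 1: x-update.
Minimize 1*x^2 + 8*x + (0.5/2)*(x + 1.1878 + 0.091)^2
FOC: (2*1 + 0.5)*x = -8 + 0.5*(-1.1878 - 0.091)
x^{k+1} = -3.4558
Step 2: z-update.
Minimize 2*z^2 + 5*z + (0.5/2)*(-3.4558 - z + 0.091)^2
FOC: (2*2 + 0.5)*z = -5 + 0.5*(-3.4558 + 0.091)
z^{k+1} = -1.485
Step 3: u-update.
u^{k+1} = 0.091 - 3.4558 + 1.485 = -1.8798
Step 4: Primal residual = |-3.4558 + 1.485| = 1.9708


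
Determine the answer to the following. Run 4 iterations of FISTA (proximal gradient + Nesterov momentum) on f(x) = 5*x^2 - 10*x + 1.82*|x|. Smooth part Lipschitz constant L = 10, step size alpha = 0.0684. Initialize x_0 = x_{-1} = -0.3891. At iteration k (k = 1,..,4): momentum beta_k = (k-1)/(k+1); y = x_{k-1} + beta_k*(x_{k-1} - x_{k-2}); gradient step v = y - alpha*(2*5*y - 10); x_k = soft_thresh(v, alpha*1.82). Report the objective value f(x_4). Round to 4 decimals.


FISTA on f(x) = 5*x^2 - 10*x + 1.82*|x|
L = 10, alpha = 0.0684
Iteration 1: beta = 0.0, y = -0.3891 + 0.0*(-0.3891 + 0.3891) = -0.3891
  grad(y) = -13.891, v = y - alpha*grad = 0.561
  prox(v) = soft_thresh(0.561, 0.1245) = 0.4366
Iteration 2: beta = 0.3333, y = 0.4366 + 0.3333*(0.4366 + 0.3891) = 0.7118
  grad(y) = -2.8822, v = y - alpha*grad = 0.9089
  prox(v) = soft_thresh(0.9089, 0.1245) = 0.7844
Iteration 3: beta = 0.5, y = 0.7844 + 0.5*(0.7844 - 0.4366) = 0.9584
  grad(y) = -0.4163, v = y - alpha*grad = 0.9868
  prox(v) = soft_thresh(0.9868, 0.1245) = 0.8624
Iteration 4: beta = 0.6, y = 0.8624 + 0.6*(0.8624 - 0.7844) = 0.9091
  grad(y) = -0.9089, v = y - alpha*grad = 0.9713
  prox(v) = soft_thresh(0.9713, 0.1245) = 0.8468
f(x_4) = 5*0.8468^2 - 10*0.8468 + 1.82*|0.8468| = -3.3415


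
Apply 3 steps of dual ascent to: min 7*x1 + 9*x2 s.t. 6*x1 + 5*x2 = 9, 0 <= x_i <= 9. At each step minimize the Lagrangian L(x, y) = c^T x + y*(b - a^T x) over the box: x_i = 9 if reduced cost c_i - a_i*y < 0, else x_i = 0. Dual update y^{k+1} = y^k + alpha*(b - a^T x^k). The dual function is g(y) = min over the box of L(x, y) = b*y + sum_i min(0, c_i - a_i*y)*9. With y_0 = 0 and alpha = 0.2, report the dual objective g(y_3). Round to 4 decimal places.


Dual ascent for LP: min 7*x1 + 9*x2, 6*x1 + 5*x2 = 9, 0 <= x_i <= 9
Step 1: y^k = 0.0, reduced costs: (7.0, 9.0)
  x^k = (0.0, 0.0), subgradient = b - a^T x = 9.0
  y^{k+1} = 0.0 + 0.2*9.0 = 1.8
Step 2: y^k = 1.8, reduced costs: (-3.8, 0.0)
  x^k = (9.0, 0.0), subgradient = b - a^T x = -45.0
  y^{k+1} = 1.8 + 0.2*-45.0 = -7.2
Step 3: y^k = -7.2, reduced costs: (50.2, 45.0)
  x^k = (0.0, 0.0), subgradient = b - a^T x = 9.0
  y^{k+1} = -7.2 + 0.2*9.0 = -5.4
Dual objective at y_3 = -5.4: reduced costs (39.4, 36.0), box minimizer x = (0.0, 0.0)
g(y_3) = b*y + (c1 - a1*y)*x1 + (c2 - a2*y)*x2 = 9*(-5.4) + 39.4*0.0 + 36.0*0.0 = -48.6 + 0.0 + 0.0 = -48.6
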